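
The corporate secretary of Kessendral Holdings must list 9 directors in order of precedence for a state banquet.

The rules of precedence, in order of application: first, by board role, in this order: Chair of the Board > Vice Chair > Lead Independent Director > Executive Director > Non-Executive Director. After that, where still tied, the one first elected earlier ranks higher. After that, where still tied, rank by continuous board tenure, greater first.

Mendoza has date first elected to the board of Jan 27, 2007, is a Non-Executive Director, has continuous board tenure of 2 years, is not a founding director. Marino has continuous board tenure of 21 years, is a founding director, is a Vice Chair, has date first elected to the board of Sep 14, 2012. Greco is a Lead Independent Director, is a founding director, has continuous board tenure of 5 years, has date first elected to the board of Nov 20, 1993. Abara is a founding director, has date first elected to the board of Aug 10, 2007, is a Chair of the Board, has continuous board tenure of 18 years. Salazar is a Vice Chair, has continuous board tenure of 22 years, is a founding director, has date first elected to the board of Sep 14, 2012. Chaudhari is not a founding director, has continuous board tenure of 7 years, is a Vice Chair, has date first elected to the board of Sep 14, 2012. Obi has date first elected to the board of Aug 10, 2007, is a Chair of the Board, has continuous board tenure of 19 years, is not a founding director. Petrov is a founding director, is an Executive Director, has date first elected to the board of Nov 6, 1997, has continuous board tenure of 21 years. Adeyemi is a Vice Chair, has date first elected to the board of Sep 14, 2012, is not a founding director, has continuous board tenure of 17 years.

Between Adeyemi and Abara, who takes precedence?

By board role: Obi and Abara (Chair of the Board); then Salazar, Marino, Adeyemi and Chaudhari (Vice Chair); then Greco (Lead Independent Director); then Petrov (Executive Director); then Mendoza (Non-Executive Director).
Obi and Abara both have date first elected to the board Aug 10, 2007, so the next rule applies.
Among Obi and Abara, by continuous board tenure (higher first): Obi (19 years) before Abara (18 years).
Salazar, Marino, Adeyemi and Chaudhari all have date first elected to the board Sep 14, 2012, so the next rule applies.
Among Salazar, Marino, Adeyemi and Chaudhari, by continuous board tenure (higher first): Salazar (22 years) before Marino (21 years) before Adeyemi (17 years) before Chaudhari (7 years).
So Abara takes precedence.

Abara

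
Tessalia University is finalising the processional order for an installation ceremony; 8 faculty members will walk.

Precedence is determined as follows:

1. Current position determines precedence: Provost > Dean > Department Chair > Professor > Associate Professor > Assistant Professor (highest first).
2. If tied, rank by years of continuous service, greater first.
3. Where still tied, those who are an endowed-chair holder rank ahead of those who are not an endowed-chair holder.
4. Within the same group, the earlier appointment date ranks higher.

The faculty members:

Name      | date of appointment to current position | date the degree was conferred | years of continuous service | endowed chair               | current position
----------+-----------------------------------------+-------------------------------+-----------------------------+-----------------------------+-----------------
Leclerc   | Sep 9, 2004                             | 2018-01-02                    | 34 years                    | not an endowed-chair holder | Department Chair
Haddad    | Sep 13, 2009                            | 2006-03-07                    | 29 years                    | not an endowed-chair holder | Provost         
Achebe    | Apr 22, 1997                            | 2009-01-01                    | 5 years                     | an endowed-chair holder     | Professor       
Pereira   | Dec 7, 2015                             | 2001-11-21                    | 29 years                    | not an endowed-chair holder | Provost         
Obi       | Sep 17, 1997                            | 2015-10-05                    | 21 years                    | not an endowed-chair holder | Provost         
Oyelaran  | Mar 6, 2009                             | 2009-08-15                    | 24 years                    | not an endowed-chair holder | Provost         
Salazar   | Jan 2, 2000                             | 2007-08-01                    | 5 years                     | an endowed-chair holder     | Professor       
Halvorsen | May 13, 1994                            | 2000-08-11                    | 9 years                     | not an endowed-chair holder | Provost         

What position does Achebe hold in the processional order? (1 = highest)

7

By current position: Haddad, Pereira, Oyelaran, Obi and Halvorsen (Provost); then Leclerc (Department Chair); then Achebe and Salazar (Professor).
Among Haddad, Pereira, Oyelaran, Obi and Halvorsen, by years of continuous service (higher first): Haddad and Pereira (29 years) before Oyelaran (24 years) before Obi (21 years) before Halvorsen (9 years).
Haddad and Pereira are each not an endowed-chair holder, so the next rule applies.
Among Haddad and Pereira, by date of appointment to current position (earlier first): Haddad (Sep 13, 2009) before Pereira (Dec 7, 2015).
Achebe and Salazar both have years of continuous service 5 years, so the next rule applies.
Achebe and Salazar are each an endowed-chair holder, so the next rule applies.
Among Achebe and Salazar, by date of appointment to current position (earlier first): Achebe (Apr 22, 1997) before Salazar (Jan 2, 2000).
Order: Haddad, Pereira, Oyelaran, Obi, Halvorsen, Leclerc, Achebe, Salazar. So position 7.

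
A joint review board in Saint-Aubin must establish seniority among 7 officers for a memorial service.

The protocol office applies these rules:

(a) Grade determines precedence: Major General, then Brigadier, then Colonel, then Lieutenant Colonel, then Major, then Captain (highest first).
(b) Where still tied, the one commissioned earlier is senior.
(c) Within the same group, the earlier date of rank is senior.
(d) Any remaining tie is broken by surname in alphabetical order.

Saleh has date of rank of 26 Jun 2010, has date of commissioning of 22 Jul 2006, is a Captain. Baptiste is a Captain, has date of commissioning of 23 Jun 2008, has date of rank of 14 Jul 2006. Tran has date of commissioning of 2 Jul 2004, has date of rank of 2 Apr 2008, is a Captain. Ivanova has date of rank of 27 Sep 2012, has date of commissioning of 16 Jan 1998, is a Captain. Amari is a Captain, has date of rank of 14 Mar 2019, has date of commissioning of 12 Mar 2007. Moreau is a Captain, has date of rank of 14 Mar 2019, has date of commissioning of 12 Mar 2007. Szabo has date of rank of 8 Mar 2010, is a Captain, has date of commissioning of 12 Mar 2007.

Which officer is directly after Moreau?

By grade: Ivanova, Tran, Saleh, Szabo, Amari, Moreau and Baptiste (Captain).
Among Ivanova, Tran, Saleh, Szabo, Amari, Moreau and Baptiste, by date of commissioning (earlier first): Ivanova (16 Jan 1998) before Tran (2 Jul 2004) before Saleh (22 Jul 2006) before Szabo, Amari and Moreau (12 Mar 2007) before Baptiste (23 Jun 2008).
Among Szabo, Amari and Moreau, by date of rank (earlier first): Szabo (8 Mar 2010) before Amari and Moreau (14 Mar 2019).
Among Amari and Moreau, alphabetically by surname: Amari before Moreau.
Order: Ivanova, Tran, Saleh, Szabo, Amari, Moreau, Baptiste.

Baptiste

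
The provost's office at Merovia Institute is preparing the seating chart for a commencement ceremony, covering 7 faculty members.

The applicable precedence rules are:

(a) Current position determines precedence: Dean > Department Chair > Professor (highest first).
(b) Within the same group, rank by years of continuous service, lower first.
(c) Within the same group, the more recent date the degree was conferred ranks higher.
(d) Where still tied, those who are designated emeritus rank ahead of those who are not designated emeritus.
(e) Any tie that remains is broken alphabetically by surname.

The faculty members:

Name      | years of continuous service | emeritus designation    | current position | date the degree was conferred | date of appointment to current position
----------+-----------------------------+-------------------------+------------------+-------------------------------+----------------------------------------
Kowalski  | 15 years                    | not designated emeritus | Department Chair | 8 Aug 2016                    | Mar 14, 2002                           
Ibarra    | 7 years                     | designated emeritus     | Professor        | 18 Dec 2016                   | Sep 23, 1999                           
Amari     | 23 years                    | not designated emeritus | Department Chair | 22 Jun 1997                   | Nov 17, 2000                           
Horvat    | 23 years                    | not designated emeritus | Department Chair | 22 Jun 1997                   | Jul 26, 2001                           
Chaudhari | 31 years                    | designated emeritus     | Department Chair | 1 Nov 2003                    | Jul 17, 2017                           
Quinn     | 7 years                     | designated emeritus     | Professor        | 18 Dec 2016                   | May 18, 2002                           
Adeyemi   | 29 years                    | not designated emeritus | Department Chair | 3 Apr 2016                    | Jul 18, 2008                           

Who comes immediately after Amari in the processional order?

Horvat

By current position: Kowalski, Amari, Horvat, Adeyemi and Chaudhari (Department Chair); then Ibarra and Quinn (Professor).
Among Kowalski, Amari, Horvat, Adeyemi and Chaudhari, by years of continuous service (lower first): Kowalski (15 years) before Amari and Horvat (23 years) before Adeyemi (29 years) before Chaudhari (31 years).
Amari and Horvat both have date the degree was conferred 22 Jun 1997, so the next rule applies.
Amari and Horvat are each not designated emeritus, so the next rule applies.
Among Amari and Horvat, alphabetically by surname: Amari before Horvat.
Ibarra and Quinn both have years of continuous service 7 years, so the next rule applies.
Ibarra and Quinn both have date the degree was conferred 18 Dec 2016, so the next rule applies.
Ibarra and Quinn are each designated emeritus, so the next rule applies.
Among Ibarra and Quinn, alphabetically by surname: Ibarra before Quinn.
Order: Kowalski, Amari, Horvat, Adeyemi, Chaudhari, Ibarra, Quinn.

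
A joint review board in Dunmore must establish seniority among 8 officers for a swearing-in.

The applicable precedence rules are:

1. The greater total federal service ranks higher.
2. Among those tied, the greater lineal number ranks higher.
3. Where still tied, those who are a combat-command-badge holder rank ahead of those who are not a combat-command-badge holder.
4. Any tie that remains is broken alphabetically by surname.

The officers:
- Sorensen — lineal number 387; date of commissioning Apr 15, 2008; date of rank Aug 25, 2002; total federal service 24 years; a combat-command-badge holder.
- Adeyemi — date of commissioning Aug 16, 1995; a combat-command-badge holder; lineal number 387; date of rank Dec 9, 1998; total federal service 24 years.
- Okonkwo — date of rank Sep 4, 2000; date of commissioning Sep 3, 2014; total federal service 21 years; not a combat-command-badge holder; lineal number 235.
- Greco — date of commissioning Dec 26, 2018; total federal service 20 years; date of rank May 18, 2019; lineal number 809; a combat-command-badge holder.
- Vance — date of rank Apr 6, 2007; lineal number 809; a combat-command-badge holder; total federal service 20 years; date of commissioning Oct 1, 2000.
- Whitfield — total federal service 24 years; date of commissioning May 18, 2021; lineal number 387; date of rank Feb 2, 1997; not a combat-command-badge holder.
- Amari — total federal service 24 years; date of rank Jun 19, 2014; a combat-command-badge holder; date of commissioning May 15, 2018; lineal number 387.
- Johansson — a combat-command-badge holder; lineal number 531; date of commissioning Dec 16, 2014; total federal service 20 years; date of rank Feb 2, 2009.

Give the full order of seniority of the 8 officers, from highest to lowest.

Adeyemi, Amari, Sorensen, Whitfield, Okonkwo, Greco, Vance, Johansson

By total federal service (higher first): Adeyemi, Amari, Sorensen and Whitfield (each 24 years); then Okonkwo (21 years); then Greco, Vance and Johansson (each 20 years).
Adeyemi, Amari, Sorensen and Whitfield all have lineal number 387, so the next rule applies.
Among Adeyemi, Amari, Sorensen and Whitfield, a combat-command-badge holder before not a combat-command-badge holder: Adeyemi, Amari and Sorensen (a combat-command-badge holder) before Whitfield (not a combat-command-badge holder).
Among Adeyemi, Amari and Sorensen, alphabetically by surname: Adeyemi before Amari before Sorensen.
Among Greco, Vance and Johansson, by lineal number (higher first): Greco and Vance (809) before Johansson (531).
Greco and Vance are each a combat-command-badge holder, so the next rule applies.
Among Greco and Vance, alphabetically by surname: Greco before Vance.
Full order: Adeyemi, Amari, Sorensen, Whitfield, Okonkwo, Greco, Vance, Johansson.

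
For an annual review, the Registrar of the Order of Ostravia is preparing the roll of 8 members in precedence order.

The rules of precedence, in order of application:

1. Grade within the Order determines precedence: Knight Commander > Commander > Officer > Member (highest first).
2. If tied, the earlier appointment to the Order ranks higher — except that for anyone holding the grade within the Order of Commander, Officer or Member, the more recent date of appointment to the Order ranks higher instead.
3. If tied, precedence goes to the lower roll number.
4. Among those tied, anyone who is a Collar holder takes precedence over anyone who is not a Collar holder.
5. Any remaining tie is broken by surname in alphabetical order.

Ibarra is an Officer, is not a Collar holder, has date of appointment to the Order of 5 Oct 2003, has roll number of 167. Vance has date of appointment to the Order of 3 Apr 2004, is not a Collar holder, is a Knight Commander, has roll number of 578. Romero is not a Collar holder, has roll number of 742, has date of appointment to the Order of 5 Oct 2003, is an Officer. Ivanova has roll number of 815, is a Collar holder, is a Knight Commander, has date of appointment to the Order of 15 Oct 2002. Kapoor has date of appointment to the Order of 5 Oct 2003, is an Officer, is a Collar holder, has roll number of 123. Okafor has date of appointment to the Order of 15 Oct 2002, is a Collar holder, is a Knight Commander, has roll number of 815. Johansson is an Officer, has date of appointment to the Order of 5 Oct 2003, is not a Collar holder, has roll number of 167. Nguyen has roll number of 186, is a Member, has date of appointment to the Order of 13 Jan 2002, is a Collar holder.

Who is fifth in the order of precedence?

Ibarra

By grade within the Order: Ivanova, Okafor and Vance (Knight Commander); then Kapoor, Ibarra, Johansson and Romero (Officer); then Nguyen (Member).
Among Ivanova, Okafor and Vance, by date of appointment to the Order (earlier first): Ivanova and Okafor (15 Oct 2002) before Vance (3 Apr 2004).
Ivanova and Okafor both have roll number 815, so the next rule applies.
Ivanova and Okafor are each a Collar holder, so the next rule applies.
Among Ivanova and Okafor, alphabetically by surname: Ivanova before Okafor.
Kapoor, Ibarra, Johansson and Romero all have date of appointment to the Order 5 Oct 2003, so the next rule applies.
Among Kapoor, Ibarra, Johansson and Romero, by roll number (lower first): Kapoor (123) before Ibarra and Johansson (167) before Romero (742).
Ibarra and Johansson are each not a Collar holder, so the next rule applies.
Among Ibarra and Johansson, alphabetically by surname: Ibarra before Johansson.
Order: Ivanova, Okafor, Vance, Kapoor, Ibarra, Johansson, Romero, Nguyen.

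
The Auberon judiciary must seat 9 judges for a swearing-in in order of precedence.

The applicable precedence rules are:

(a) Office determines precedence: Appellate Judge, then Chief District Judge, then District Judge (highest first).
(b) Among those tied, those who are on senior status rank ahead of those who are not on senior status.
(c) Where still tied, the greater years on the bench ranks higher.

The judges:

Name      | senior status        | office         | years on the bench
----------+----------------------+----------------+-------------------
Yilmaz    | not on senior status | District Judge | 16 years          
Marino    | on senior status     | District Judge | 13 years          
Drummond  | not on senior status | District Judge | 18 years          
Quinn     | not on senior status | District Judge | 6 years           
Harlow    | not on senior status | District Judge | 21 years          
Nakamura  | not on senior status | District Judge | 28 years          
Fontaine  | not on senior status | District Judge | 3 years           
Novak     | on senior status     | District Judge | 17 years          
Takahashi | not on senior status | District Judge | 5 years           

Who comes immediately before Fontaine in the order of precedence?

By office: Novak, Marino, Nakamura, Harlow, Drummond, Yilmaz, Quinn, Takahashi and Fontaine (District Judge).
Among Novak, Marino, Nakamura, Harlow, Drummond, Yilmaz, Quinn, Takahashi and Fontaine, on senior status before not on senior status: Novak and Marino (on senior status) before Nakamura, Harlow, Drummond, Yilmaz, Quinn, Takahashi and Fontaine (not on senior status).
Among Novak and Marino, by years on the bench (higher first): Novak (17 years) before Marino (13 years).
Among Nakamura, Harlow, Drummond, Yilmaz, Quinn, Takahashi and Fontaine, by years on the bench (higher first): Nakamura (28 years) before Harlow (21 years) before Drummond (18 years) before Yilmaz (16 years) before Quinn (6 years) before Takahashi (5 years) before Fontaine (3 years).
Order: Novak, Marino, Nakamura, Harlow, Drummond, Yilmaz, Quinn, Takahashi, Fontaine.

Takahashi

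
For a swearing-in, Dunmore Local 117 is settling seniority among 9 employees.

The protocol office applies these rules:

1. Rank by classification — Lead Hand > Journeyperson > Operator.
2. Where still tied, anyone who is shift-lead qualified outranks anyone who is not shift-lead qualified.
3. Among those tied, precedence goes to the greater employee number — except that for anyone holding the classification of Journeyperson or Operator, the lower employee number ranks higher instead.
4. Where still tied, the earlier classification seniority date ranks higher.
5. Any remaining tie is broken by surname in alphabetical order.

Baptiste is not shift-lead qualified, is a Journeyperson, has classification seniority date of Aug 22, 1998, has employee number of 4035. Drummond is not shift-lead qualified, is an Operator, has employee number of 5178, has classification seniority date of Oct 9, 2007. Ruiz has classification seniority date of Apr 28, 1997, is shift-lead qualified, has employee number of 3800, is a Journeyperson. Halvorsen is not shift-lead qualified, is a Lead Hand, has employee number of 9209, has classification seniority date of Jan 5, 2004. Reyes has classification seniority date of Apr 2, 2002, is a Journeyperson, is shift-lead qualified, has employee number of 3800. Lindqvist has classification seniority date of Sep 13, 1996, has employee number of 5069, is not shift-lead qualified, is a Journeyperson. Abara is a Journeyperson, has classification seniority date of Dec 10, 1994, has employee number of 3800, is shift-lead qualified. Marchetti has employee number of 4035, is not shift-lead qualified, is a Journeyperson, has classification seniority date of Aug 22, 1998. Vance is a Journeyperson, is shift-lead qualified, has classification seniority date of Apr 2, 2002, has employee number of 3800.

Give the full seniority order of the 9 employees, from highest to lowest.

Halvorsen, Abara, Ruiz, Reyes, Vance, Baptiste, Marchetti, Lindqvist, Drummond

By classification: Halvorsen (Lead Hand); then Abara, Ruiz, Reyes, Vance, Baptiste, Marchetti and Lindqvist (Journeyperson); then Drummond (Operator).
Among Abara, Ruiz, Reyes, Vance, Baptiste, Marchetti and Lindqvist, shift-lead qualified before not shift-lead qualified: Abara, Ruiz, Reyes and Vance (shift-lead qualified) before Baptiste, Marchetti and Lindqvist (not shift-lead qualified).
Abara, Ruiz, Reyes and Vance all have employee number 3800, so the next rule applies.
Among Abara, Ruiz, Reyes and Vance, by classification seniority date (earlier first): Abara (Dec 10, 1994) before Ruiz (Apr 28, 1997) before Reyes and Vance (Apr 2, 2002).
Among Reyes and Vance, alphabetically by surname: Reyes before Vance.
Among Baptiste, Marchetti and Lindqvist, by employee number (lower first) (reversed rule for this group): Baptiste and Marchetti (4035) before Lindqvist (5069).
Baptiste and Marchetti both have classification seniority date Aug 22, 1998, so the next rule applies.
Among Baptiste and Marchetti, alphabetically by surname: Baptiste before Marchetti.
Full order: Halvorsen, Abara, Ruiz, Reyes, Vance, Baptiste, Marchetti, Lindqvist, Drummond.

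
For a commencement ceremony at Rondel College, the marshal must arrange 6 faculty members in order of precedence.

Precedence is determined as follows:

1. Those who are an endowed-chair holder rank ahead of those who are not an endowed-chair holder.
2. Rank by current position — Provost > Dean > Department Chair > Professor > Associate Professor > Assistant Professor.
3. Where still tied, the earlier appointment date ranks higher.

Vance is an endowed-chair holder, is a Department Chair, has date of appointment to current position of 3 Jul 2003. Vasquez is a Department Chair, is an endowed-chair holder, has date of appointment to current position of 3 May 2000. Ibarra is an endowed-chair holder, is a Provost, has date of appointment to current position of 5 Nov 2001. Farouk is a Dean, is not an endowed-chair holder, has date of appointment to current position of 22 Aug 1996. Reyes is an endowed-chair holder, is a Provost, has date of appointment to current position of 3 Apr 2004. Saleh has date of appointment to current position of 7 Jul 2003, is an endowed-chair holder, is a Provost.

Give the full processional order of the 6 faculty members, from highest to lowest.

By the first rule: Ibarra, Saleh, Reyes, Vasquez and Vance (each an endowed-chair holder); then Farouk (not an endowed-chair holder).
Among Ibarra, Saleh, Reyes, Vasquez and Vance, by current position: Ibarra, Saleh and Reyes (Provost) before Vasquez and Vance (Department Chair).
Among Ibarra, Saleh and Reyes, by date of appointment to current position (earlier first): Ibarra (5 Nov 2001) before Saleh (7 Jul 2003) before Reyes (3 Apr 2004).
Among Vasquez and Vance, by date of appointment to current position (earlier first): Vasquez (3 May 2000) before Vance (3 Jul 2003).
Full order: Ibarra, Saleh, Reyes, Vasquez, Vance, Farouk.

Ibarra, Saleh, Reyes, Vasquez, Vance, Farouk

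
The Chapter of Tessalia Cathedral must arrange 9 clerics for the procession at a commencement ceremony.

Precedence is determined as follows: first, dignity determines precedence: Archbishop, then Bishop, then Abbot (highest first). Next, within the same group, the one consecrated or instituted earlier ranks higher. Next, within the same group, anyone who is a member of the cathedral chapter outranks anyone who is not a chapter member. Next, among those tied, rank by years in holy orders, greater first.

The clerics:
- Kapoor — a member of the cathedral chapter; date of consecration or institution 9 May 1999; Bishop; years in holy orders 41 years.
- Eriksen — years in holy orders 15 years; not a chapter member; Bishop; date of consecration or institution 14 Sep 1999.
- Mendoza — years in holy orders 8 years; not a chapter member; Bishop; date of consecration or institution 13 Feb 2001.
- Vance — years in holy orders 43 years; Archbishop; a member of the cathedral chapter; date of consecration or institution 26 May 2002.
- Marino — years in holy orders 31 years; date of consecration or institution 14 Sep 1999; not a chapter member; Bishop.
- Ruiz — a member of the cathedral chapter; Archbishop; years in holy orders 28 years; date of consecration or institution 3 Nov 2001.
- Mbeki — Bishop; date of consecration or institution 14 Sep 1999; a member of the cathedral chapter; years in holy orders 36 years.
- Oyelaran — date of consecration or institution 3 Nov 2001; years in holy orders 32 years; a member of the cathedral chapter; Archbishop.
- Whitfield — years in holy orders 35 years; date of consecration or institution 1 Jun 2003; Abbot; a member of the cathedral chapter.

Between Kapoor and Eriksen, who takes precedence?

Kapoor

By dignity: Oyelaran, Ruiz and Vance (Archbishop); then Kapoor, Mbeki, Marino, Eriksen and Mendoza (Bishop); then Whitfield (Abbot).
Among Oyelaran, Ruiz and Vance, by date of consecration or institution (earlier first): Oyelaran and Ruiz (3 Nov 2001) before Vance (26 May 2002).
Oyelaran and Ruiz are each a member of the cathedral chapter, so the next rule applies.
Among Oyelaran and Ruiz, by years in holy orders (higher first): Oyelaran (32 years) before Ruiz (28 years).
Among Kapoor, Mbeki, Marino, Eriksen and Mendoza, by date of consecration or institution (earlier first): Kapoor (9 May 1999) before Mbeki, Marino and Eriksen (14 Sep 1999) before Mendoza (13 Feb 2001).
Among Mbeki, Marino and Eriksen, a member of the cathedral chapter before not a chapter member: Mbeki (a member of the cathedral chapter) before Marino and Eriksen (not a chapter member).
Among Marino and Eriksen, by years in holy orders (higher first): Marino (31 years) before Eriksen (15 years).
So Kapoor takes precedence.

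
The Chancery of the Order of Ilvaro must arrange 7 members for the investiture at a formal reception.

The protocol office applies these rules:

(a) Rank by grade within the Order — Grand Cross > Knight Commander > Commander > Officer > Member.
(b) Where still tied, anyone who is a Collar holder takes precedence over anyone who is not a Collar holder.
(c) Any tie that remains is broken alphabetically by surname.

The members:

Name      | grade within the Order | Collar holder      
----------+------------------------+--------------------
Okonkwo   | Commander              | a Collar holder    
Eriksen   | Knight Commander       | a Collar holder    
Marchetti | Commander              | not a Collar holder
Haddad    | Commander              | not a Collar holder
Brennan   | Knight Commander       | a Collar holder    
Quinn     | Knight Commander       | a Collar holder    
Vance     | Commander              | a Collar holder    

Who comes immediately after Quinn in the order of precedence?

By grade within the Order: Brennan, Eriksen and Quinn (Knight Commander); then Okonkwo, Vance, Haddad and Marchetti (Commander).
Brennan, Eriksen and Quinn are each a Collar holder, so the next rule applies.
Among Brennan, Eriksen and Quinn, alphabetically by surname: Brennan before Eriksen before Quinn.
Among Okonkwo, Vance, Haddad and Marchetti, a Collar holder before not a Collar holder: Okonkwo and Vance (a Collar holder) before Haddad and Marchetti (not a Collar holder).
Among Okonkwo and Vance, alphabetically by surname: Okonkwo before Vance.
Among Haddad and Marchetti, alphabetically by surname: Haddad before Marchetti.
Order: Brennan, Eriksen, Quinn, Okonkwo, Vance, Haddad, Marchetti.

Okonkwo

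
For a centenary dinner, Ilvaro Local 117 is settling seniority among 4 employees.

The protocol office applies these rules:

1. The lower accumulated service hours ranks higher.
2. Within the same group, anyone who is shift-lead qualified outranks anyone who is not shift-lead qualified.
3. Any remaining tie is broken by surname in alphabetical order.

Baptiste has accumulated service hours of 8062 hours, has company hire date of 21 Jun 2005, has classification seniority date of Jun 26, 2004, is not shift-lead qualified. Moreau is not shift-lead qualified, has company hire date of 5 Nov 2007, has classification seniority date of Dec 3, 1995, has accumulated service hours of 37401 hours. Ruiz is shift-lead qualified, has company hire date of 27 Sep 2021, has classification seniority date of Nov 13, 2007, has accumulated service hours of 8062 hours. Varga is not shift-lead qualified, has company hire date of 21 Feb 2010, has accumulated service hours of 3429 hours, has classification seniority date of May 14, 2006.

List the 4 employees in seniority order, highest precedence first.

Varga, Ruiz, Baptiste, Moreau

By accumulated service hours (lower first): Varga (3429 hours); then Ruiz and Baptiste (both 8062 hours); then Moreau (37401 hours).
Among Ruiz and Baptiste, shift-lead qualified before not shift-lead qualified: Ruiz (shift-lead qualified) before Baptiste (not shift-lead qualified).
Full order: Varga, Ruiz, Baptiste, Moreau.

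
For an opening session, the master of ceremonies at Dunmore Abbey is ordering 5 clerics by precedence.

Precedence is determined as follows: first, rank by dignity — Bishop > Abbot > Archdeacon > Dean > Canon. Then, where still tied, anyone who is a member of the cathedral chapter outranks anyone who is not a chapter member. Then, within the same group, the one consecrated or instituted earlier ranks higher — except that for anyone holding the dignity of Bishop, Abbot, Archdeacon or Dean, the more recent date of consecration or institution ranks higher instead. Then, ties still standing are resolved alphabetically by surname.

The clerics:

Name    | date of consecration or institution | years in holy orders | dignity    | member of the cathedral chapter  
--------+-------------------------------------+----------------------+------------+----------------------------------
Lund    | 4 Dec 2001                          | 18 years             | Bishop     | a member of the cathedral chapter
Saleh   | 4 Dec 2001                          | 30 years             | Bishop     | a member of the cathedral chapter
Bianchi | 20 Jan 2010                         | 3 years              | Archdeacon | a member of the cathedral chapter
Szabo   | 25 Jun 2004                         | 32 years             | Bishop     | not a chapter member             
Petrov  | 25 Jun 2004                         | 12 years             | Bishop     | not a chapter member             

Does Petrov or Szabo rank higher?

By dignity: Lund, Saleh, Petrov and Szabo (Bishop); then Bianchi (Archdeacon).
Among Lund, Saleh, Petrov and Szabo, a member of the cathedral chapter before not a chapter member: Lund and Saleh (a member of the cathedral chapter) before Petrov and Szabo (not a chapter member).
Lund and Saleh both have date of consecration or institution 4 Dec 2001, so the next rule applies.
Among Lund and Saleh, alphabetically by surname: Lund before Saleh.
Petrov and Szabo both have date of consecration or institution 25 Jun 2004, so the next rule applies.
Among Petrov and Szabo, alphabetically by surname: Petrov before Szabo.
So Petrov takes precedence.

Petrov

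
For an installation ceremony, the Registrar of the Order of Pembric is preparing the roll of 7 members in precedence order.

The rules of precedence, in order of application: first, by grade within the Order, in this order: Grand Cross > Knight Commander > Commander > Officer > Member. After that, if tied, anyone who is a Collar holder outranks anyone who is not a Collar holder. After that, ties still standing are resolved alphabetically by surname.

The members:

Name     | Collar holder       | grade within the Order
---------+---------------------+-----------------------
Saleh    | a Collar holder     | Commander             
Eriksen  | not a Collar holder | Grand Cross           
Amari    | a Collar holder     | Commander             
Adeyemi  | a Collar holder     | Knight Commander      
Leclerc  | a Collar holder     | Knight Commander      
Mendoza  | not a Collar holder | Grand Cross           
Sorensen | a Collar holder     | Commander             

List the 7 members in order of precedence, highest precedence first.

By grade within the Order: Eriksen and Mendoza (Grand Cross); then Adeyemi and Leclerc (Knight Commander); then Amari, Saleh and Sorensen (Commander).
Eriksen and Mendoza are each not a Collar holder, so the next rule applies.
Among Eriksen and Mendoza, alphabetically by surname: Eriksen before Mendoza.
Adeyemi and Leclerc are each a Collar holder, so the next rule applies.
Among Adeyemi and Leclerc, alphabetically by surname: Adeyemi before Leclerc.
Amari, Saleh and Sorensen are each a Collar holder, so the next rule applies.
Among Amari, Saleh and Sorensen, alphabetically by surname: Amari before Saleh before Sorensen.
Full order: Eriksen, Mendoza, Adeyemi, Leclerc, Amari, Saleh, Sorensen.

Eriksen, Mendoza, Adeyemi, Leclerc, Amari, Saleh, Sorensen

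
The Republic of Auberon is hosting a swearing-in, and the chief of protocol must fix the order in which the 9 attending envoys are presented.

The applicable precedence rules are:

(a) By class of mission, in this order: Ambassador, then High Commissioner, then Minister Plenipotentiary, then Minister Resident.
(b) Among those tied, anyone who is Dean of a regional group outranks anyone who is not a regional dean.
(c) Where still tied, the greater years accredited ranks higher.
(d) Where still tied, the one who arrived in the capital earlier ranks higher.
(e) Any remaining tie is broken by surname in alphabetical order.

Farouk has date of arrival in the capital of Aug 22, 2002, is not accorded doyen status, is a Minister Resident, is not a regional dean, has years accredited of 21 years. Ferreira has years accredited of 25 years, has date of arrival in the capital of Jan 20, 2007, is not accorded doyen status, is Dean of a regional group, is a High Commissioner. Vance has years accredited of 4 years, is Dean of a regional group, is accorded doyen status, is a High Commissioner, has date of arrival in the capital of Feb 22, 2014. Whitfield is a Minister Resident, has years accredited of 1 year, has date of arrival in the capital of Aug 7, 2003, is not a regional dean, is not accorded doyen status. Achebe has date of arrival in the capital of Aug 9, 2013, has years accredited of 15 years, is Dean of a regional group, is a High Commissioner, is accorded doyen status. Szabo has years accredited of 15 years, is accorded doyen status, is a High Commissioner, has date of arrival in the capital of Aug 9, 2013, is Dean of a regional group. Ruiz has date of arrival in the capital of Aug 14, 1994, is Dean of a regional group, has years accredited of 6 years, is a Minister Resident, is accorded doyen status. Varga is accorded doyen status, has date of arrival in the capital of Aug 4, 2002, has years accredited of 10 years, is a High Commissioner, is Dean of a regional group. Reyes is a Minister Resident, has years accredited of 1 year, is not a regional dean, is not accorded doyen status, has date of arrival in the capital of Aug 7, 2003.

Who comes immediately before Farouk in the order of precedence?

By class of mission: Ferreira, Achebe, Szabo, Varga and Vance (High Commissioner); then Ruiz, Farouk, Reyes and Whitfield (Minister Resident).
Ferreira, Achebe, Szabo, Varga and Vance are each Dean of a regional group, so the next rule applies.
Among Ferreira, Achebe, Szabo, Varga and Vance, by years accredited (higher first): Ferreira (25 years) before Achebe and Szabo (15 years) before Varga (10 years) before Vance (4 years).
Achebe and Szabo both have date of arrival in the capital Aug 9, 2013, so the next rule applies.
Among Achebe and Szabo, alphabetically by surname: Achebe before Szabo.
Among Ruiz, Farouk, Reyes and Whitfield, Dean of a regional group before not a regional dean: Ruiz (Dean of a regional group) before Farouk, Reyes and Whitfield (not a regional dean).
Among Farouk, Reyes and Whitfield, by years accredited (higher first): Farouk (21 years) before Reyes and Whitfield (1 year).
Reyes and Whitfield both have date of arrival in the capital Aug 7, 2003, so the next rule applies.
Among Reyes and Whitfield, alphabetically by surname: Reyes before Whitfield.
Order: Ferreira, Achebe, Szabo, Varga, Vance, Ruiz, Farouk, Reyes, Whitfield.

Ruiz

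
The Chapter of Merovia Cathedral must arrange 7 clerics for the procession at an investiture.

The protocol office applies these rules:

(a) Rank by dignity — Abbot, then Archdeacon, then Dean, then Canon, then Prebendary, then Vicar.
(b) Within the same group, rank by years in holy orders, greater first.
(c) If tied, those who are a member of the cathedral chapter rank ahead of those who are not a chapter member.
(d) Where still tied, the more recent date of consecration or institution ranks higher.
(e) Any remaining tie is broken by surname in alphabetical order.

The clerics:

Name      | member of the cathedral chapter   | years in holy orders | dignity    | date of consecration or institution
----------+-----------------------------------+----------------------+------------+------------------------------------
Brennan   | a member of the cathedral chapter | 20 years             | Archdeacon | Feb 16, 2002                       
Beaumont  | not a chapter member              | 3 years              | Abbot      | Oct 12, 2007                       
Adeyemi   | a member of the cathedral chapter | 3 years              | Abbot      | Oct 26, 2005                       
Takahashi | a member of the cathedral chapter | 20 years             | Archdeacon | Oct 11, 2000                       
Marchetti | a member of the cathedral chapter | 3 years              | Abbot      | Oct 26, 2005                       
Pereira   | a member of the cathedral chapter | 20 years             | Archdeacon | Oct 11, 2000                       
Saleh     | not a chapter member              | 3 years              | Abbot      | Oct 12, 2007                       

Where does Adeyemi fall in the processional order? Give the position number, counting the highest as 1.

1

By dignity: Adeyemi, Marchetti, Beaumont and Saleh (Abbot); then Brennan, Pereira and Takahashi (Archdeacon).
Adeyemi, Marchetti, Beaumont and Saleh all have years in holy orders 3 years, so the next rule applies.
Among Adeyemi, Marchetti, Beaumont and Saleh, a member of the cathedral chapter before not a chapter member: Adeyemi and Marchetti (a member of the cathedral chapter) before Beaumont and Saleh (not a chapter member).
Adeyemi and Marchetti both have date of consecration or institution Oct 26, 2005, so the next rule applies.
Among Adeyemi and Marchetti, alphabetically by surname: Adeyemi before Marchetti.
Beaumont and Saleh both have date of consecration or institution Oct 12, 2007, so the next rule applies.
Among Beaumont and Saleh, alphabetically by surname: Beaumont before Saleh.
Brennan, Pereira and Takahashi all have years in holy orders 20 years, so the next rule applies.
Brennan, Pereira and Takahashi are each a member of the cathedral chapter, so the next rule applies.
Among Brennan, Pereira and Takahashi, by date of consecration or institution (later first): Brennan (Feb 16, 2002) before Pereira and Takahashi (Oct 11, 2000).
Among Pereira and Takahashi, alphabetically by surname: Pereira before Takahashi.
Order: Adeyemi, Marchetti, Beaumont, Saleh, Brennan, Pereira, Takahashi. So position 1.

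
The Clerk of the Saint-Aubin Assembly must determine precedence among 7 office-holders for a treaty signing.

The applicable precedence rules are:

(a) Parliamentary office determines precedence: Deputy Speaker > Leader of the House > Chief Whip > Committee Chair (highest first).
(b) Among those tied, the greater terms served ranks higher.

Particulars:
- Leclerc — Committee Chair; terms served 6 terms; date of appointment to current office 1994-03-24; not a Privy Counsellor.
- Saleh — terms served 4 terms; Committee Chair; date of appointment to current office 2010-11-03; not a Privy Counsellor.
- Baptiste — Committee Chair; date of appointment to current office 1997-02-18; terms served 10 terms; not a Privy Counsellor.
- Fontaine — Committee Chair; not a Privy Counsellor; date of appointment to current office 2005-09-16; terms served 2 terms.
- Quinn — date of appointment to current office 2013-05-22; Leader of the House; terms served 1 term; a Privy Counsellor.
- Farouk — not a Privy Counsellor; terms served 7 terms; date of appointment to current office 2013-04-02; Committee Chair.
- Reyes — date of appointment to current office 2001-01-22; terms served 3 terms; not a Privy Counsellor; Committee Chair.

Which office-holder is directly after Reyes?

Fontaine

By parliamentary office: Quinn (Leader of the House); then Baptiste, Farouk, Leclerc, Saleh, Reyes and Fontaine (Committee Chair).
Among Baptiste, Farouk, Leclerc, Saleh, Reyes and Fontaine, by terms served (higher first): Baptiste (10 terms) before Farouk (7 terms) before Leclerc (6 terms) before Saleh (4 terms) before Reyes (3 terms) before Fontaine (2 terms).
Order: Quinn, Baptiste, Farouk, Leclerc, Saleh, Reyes, Fontaine.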